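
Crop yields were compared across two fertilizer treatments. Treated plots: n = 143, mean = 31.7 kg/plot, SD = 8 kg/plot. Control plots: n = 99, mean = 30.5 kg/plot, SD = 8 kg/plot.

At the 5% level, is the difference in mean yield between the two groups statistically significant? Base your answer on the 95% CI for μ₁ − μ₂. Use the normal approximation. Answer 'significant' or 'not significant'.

not significant

SE₁ = s₁/√n₁ = 8/√143 = 0.6690; SE₂ = 8/√99 = 0.8040.
Independent samples, unequal variances: SE_diff = √(SE₁² + SE₂²) = √(0.447561 + 0.646416) = 1.0459.
z* = 1.960, so margin of error = 1.960 × 1.0459 = 2.0500.
Difference in means = 31.7 − 30.5 = 1.2000.
1.2000 ± 2.0500 → (-0.8500, 3.2500).
The interval (-0.8500, 3.2500) contains 0, so the difference is not significant.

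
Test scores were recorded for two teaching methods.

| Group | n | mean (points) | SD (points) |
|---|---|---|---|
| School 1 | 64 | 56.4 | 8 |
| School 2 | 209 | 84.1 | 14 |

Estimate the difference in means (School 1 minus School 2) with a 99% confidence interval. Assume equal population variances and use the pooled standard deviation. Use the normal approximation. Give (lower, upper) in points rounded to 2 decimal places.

Pooled variance s_p² = [63·8² + 208·14²] / (64+209−2) = 165.3137, so s_p = 12.8574.
SE_diff = s_p·√(1/n₁ + 1/n₂) = 12.8574·√(1/64 + 1/209) = 1.8368.
z* = 2.576; margin = 2.576 × 1.8368 = 4.7316.
Difference = 56.4 − 84.1 = -27.7000.
-27.7000 ± 4.7316 → (-32.43, -22.97).

(-32.43, -22.97)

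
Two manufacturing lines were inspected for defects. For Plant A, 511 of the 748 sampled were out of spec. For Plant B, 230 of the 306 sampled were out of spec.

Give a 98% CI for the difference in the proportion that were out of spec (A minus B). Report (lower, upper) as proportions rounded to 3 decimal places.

First, p̂₁ = 511/748 = 0.6832; p̂₂ = 230/306 = 0.7516.
The two standard errors are √(0.6832×0.3168/748) = 0.01701 and √(0.7516×0.2484/306) = 0.02470.
Because the samples are independent, SE_diff = √(0.01701² + 0.02470²) = 0.02999.
Using z* = 2.326 for 98%, ME = 2.326 × 0.02999 = 0.06976.
p̂₁ − p̂₂ = -0.0684; interval -0.0684 ± 0.06976 gives (-0.138, 0.001).

(-0.138, 0.001)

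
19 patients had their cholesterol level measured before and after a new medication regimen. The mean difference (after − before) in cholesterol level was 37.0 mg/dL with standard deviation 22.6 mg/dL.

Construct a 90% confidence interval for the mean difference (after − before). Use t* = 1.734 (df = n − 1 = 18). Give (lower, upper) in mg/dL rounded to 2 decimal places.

Paired design: SE = s_d/√n = 22.6/√19 = 5.1848.
t* = 1.734; margin of error = 1.734 × 5.1848 = 8.9904.
37.0 ± 8.9904 → (28.01, 45.99).

(28.01, 45.99)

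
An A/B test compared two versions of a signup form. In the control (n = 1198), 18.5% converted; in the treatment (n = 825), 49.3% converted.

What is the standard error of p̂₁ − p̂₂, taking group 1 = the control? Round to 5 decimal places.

Each SE is √(p̂(1−p̂)/n): √(0.1850·0.8150/1198) = 0.01122 and √(0.4930·0.5070/825) = 0.01741.
SE(p̂₁ − p̂₂) = √(SE₁² + SE₂²) = √(0.0001258884 + 0.0003031081) = 0.02071, since the two samples are independent.

0.02071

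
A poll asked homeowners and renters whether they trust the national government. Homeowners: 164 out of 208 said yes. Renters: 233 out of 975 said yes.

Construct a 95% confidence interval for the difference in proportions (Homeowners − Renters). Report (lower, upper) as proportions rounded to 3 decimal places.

p̂₁ = 164/208 = 0.7885 and p̂₂ = 233/975 = 0.2390.
SE₁ = √(p̂₁(1−p̂₁)/n₁) = √(0.7885·0.2115/208) = 0.02832; SE₂ = √(0.2390·0.7610/975) = 0.01366.
Independent samples: SE of the difference = √(SE₁² + SE₂²) = √(0.0008020224 + 0.0001865956) = 0.03144.
z* for 95% confidence is 1.960, so the margin of error is 1.960 × 0.03144 = 0.06162.
Point estimate p̂₁ − p̂₂ = 0.7885 − 0.2390 = 0.5495.
0.5495 ± 0.06162 → (0.488, 0.611).

(0.488, 0.611)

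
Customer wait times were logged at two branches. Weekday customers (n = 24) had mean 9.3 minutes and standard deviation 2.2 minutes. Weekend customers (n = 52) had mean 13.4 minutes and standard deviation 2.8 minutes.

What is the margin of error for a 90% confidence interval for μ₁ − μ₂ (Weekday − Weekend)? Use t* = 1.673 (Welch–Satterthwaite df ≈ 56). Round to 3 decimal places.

0.993

Standard errors of each mean: 2.2/√24 = 0.4491 and 2.8/√52 = 0.3883.
SE(x̄₁ − x̄₂) = √(0.4491² + 0.3883²) = 0.5937 for independent samples with unequal variances.
With t* = 1.673, the margin is 1.673 × 0.5937 = 0.9933.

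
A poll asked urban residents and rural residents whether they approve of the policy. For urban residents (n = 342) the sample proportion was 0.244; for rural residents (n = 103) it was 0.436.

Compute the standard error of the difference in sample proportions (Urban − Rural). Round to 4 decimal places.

0.0541

Each SE is √(p̂(1−p̂)/n): √(0.2440·0.7560/342) = 0.02322 and √(0.4360·0.5640/103) = 0.04886.
SE(p̂₁ − p̂₂) = √(SE₁² + SE₂²) = √(0.0005391684 + 0.0023872996) = 0.05410, since the two samples are independent.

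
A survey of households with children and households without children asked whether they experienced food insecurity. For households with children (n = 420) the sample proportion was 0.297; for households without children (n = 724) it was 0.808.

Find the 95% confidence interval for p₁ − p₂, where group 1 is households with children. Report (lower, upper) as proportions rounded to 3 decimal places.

Each SE is √(p̂(1−p̂)/n): √(0.2970·0.7030/420) = 0.02230 and √(0.8080·0.1920/724) = 0.01464.
SE(p̂₁ − p̂₂) = √(SE₁² + SE₂²) = √(0.00049729 + 0.0002143296) = 0.02668, since the two samples are independent.
At 95% confidence z* = 1.960; margin = 1.960 × 0.02668 = 0.05229.
The difference is 0.2970 − 0.8080 = -0.5110, so the interval is -0.5110 ± 0.05229 = (-0.563, -0.459).

(-0.563, -0.459)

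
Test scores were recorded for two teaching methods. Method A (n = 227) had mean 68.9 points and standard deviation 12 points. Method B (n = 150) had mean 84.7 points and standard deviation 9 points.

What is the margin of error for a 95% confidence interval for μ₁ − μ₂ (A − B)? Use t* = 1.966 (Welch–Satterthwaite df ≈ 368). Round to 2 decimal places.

2.13

Standard errors of each mean: 12/√227 = 0.7965 and 9/√150 = 0.7348.
SE(x̄₁ − x̄₂) = √(0.7965² + 0.7348²) = 1.0837 for independent samples with unequal variances.
With t* = 1.966, the margin is 1.966 × 1.0837 = 2.1306.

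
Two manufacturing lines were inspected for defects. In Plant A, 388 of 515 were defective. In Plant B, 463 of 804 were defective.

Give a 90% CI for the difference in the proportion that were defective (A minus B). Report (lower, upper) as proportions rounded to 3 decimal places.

(0.135, 0.220)

First, p̂₁ = 388/515 = 0.7534; p̂₂ = 463/804 = 0.5759.
The two standard errors are √(0.7534×0.2466/515) = 0.01899 and √(0.5759×0.4241/804) = 0.01743.
Because the samples are independent, SE_diff = √(0.01899² + 0.01743²) = 0.02578.
Using z* = 1.645 for 90%, ME = 1.645 × 0.02578 = 0.04241.
p̂₁ − p̂₂ = 0.1775; interval 0.1775 ± 0.04241 gives (0.135, 0.220).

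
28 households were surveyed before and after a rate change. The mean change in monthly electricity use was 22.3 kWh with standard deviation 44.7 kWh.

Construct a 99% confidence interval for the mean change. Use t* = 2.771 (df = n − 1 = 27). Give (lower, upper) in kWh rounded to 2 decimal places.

(-1.11, 45.71)

This is a matched-pairs design, so SE = s_d/√n = 44.7/√28 = 8.4475.
Margin = 2.771 × 8.4475 = 23.4080; the interval is 22.3 ± 23.4080 = (-1.11, 45.71).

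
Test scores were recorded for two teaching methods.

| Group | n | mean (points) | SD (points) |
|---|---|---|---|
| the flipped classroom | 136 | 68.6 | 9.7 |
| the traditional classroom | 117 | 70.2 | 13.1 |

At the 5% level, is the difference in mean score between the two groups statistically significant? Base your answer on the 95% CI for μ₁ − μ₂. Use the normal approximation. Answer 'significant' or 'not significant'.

not significant

Standard errors of each mean: 9.7/√136 = 0.8318 and 13.1/√117 = 1.2111.
SE(x̄₁ − x̄₂) = √(0.8318² + 1.2111²) = 1.4692 for independent samples with unequal variances.
With z* = 1.960, the margin is 1.960 × 1.4692 = 2.8796.
x̄₁ − x̄₂ = 68.6 − 70.2 = -1.6000; the interval is -1.6000 ± 2.8796 = (-4.4796, 1.2796).
The interval (-4.4796, 1.2796) contains 0, so the difference is not significant.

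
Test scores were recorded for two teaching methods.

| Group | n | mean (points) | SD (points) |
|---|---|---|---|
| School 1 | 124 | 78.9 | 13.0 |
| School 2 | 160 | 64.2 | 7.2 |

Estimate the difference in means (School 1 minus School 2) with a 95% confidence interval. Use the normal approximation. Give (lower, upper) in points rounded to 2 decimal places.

(12.15, 17.25)

Standard errors of each mean: 13.0/√124 = 1.1674 and 7.2/√160 = 0.5692.
SE(x̄₁ − x̄₂) = √(1.1674² + 0.5692²) = 1.2988 for independent samples with unequal variances.
With z* = 1.960, the margin is 1.960 × 1.2988 = 2.5456.
x̄₁ − x̄₂ = 78.9 − 64.2 = 14.7000; the interval is 14.7000 ± 2.5456 = (12.15, 17.25).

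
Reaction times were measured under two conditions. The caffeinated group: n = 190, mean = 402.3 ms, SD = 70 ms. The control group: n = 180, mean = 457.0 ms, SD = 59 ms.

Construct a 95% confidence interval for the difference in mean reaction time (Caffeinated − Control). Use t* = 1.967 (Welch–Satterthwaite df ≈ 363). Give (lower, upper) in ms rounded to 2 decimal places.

(-67.91, -41.49)

Standard errors of each mean: 70/√190 = 5.0783 and 59/√180 = 4.3976.
SE(x̄₁ − x̄₂) = √(5.0783² + 4.3976²) = 6.7177 for independent samples with unequal variances.
With t* = 1.967, the margin is 1.967 × 6.7177 = 13.2137.
x̄₁ − x̄₂ = 402.3 − 457.0 = -54.7000; the interval is -54.7000 ± 13.2137 = (-67.91, -41.49).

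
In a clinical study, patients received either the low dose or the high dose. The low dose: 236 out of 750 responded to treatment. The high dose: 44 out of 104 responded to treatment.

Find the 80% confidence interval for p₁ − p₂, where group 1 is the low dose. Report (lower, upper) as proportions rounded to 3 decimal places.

(-0.174, -0.043)

p̂₁ = 236/750 = 0.3147 and p̂₂ = 44/104 = 0.4231.
SE₁ = √(p̂₁(1−p̂₁)/n₁) = √(0.3147·0.6853/750) = 0.01696; SE₂ = √(0.4231·0.5769/104) = 0.04845.
Independent samples: SE of the difference = √(SE₁² + SE₂²) = √(0.0002876416 + 0.0023474025) = 0.05133.
z* for 80% confidence is 1.282, so the margin of error is 1.282 × 0.05133 = 0.06581.
Point estimate p̂₁ − p̂₂ = 0.3147 − 0.4231 = -0.1084.
-0.1084 ± 0.06581 → (-0.174, -0.043).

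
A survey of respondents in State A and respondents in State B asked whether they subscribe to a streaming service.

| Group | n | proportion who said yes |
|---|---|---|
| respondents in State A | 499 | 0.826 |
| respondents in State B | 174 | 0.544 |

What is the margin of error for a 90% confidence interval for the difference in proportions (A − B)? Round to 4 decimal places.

SE₁ = √(p̂₁(1−p̂₁)/n₁) = √(0.8260·0.1740/499) = 0.01697; SE₂ = √(0.5440·0.4560/174) = 0.03776.
Independent samples: SE of the difference = √(SE₁² + SE₂²) = √(0.0002879809 + 0.0014258176) = 0.04140.
z* for 90% confidence is 1.645, so the margin of error is 1.645 × 0.04140 = 0.06810.

0.0681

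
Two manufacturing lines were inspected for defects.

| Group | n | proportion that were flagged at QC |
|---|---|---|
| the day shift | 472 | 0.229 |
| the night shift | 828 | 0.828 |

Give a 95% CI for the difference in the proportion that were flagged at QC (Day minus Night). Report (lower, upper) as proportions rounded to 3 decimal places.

Each SE is √(p̂(1−p̂)/n): √(0.2290·0.7710/472) = 0.01934 and √(0.8280·0.1720/828) = 0.01311.
SE(p̂₁ − p̂₂) = √(SE₁² + SE₂²) = √(0.0003740356 + 0.0001718721) = 0.02336, since the two samples are independent.
At 95% confidence z* = 1.960; margin = 1.960 × 0.02336 = 0.04579.
The difference is 0.2290 − 0.8280 = -0.5990, so the interval is -0.5990 ± 0.04579 = (-0.645, -0.553).

(-0.645, -0.553)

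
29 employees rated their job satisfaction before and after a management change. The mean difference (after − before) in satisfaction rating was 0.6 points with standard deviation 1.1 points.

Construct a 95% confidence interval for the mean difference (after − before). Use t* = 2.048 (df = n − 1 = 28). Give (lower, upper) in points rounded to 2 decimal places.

(0.18, 1.02)

This is a matched-pairs design, so SE = s_d/√n = 1.1/√29 = 0.2043.
Margin = 2.048 × 0.2043 = 0.4184; the interval is 0.6 ± 0.4184 = (0.18, 1.02).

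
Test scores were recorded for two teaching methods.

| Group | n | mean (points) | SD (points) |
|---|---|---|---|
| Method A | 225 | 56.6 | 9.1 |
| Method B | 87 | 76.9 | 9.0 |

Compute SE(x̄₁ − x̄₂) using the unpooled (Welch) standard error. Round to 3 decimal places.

1.140

Per-group SEs: s₁/√n₁ = 9.1/√225 = 0.6067, s₂/√n₂ = 9.0/√87 = 0.9649.
Unpooled SE of the difference: √(0.36808489 + 0.93103201) = 1.1398.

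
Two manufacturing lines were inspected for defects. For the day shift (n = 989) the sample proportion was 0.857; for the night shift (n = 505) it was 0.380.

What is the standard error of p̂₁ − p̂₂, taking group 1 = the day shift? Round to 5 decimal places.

0.02430

SE₁ = √(p̂₁(1−p̂₁)/n₁) = √(0.8570·0.1430/989) = 0.01113; SE₂ = √(0.3800·0.6200/505) = 0.02160.
Independent samples: SE of the difference = √(SE₁² + SE₂²) = √(0.0001238769 + 0.00046656) = 0.02430.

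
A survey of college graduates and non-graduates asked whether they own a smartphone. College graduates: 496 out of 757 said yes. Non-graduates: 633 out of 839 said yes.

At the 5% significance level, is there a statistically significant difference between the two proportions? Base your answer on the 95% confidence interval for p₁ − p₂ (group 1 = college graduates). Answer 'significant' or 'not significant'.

p̂₁ = 496/757 = 0.6552 and p̂₂ = 633/839 = 0.7545.
SE₁ = √(p̂₁(1−p̂₁)/n₁) = √(0.6552·0.3448/757) = 0.01728; SE₂ = √(0.7545·0.2455/839) = 0.01486.
Independent samples: SE of the difference = √(SE₁² + SE₂²) = √(0.0002985984 + 0.0002208196) = 0.02279.
z* for 95% confidence is 1.960, so the margin of error is 1.960 × 0.02279 = 0.04467.
Point estimate p̂₁ − p̂₂ = 0.6552 − 0.7545 = -0.0993.
-0.0993 ± 0.04467 → (-0.14397, -0.05463).
The interval (-0.14397, -0.05463) does not contain 0, so the difference is significant.

significant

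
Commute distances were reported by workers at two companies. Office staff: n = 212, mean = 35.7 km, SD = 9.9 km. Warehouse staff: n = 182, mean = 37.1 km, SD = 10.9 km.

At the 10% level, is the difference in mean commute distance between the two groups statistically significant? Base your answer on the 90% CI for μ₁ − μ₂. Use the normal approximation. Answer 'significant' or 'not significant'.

Per-group SEs: s₁/√n₁ = 9.9/√212 = 0.6799, s₂/√n₂ = 10.9/√182 = 0.8080.
Unpooled SE of the difference: √(0.46226401 + 0.652864) = 1.0560.
Margin of error = z* · SE = 1.645 × 1.0560 = 1.7371.
x̄₁ − x̄₂ = 35.7 − 37.1 = -1.4000.
CI: -1.4000 ± 1.7371 = (-3.1371, 0.3371).
The interval (-3.1371, 0.3371) contains 0, so the difference is not significant.

not significant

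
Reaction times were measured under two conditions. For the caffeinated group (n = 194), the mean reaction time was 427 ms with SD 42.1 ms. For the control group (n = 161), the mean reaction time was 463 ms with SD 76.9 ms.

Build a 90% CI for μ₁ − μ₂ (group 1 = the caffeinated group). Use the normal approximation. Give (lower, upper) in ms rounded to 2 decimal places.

(-47.14, -24.86)

Per-group SEs: s₁/√n₁ = 42.1/√194 = 3.0226, s₂/√n₂ = 76.9/√161 = 6.0606.
Unpooled SE of the difference: √(9.13611076 + 36.73087236) = 6.7725.
Margin of error = z* · SE = 1.645 × 6.7725 = 11.1408.
x̄₁ − x̄₂ = 427 − 463 = -36.0000.
CI: -36.0000 ± 11.1408 = (-47.14, -24.86).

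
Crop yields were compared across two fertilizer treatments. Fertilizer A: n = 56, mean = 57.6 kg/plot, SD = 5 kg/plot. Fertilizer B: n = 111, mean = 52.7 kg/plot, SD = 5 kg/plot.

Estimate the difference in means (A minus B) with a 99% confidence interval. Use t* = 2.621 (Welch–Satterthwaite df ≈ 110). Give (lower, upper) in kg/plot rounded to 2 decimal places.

Per-group SEs: s₁/√n₁ = 5/√56 = 0.6682, s₂/√n₂ = 5/√111 = 0.4746.
Unpooled SE of the difference: √(0.44649124 + 0.22524516) = 0.8196.
Margin of error = t* · SE = 2.621 × 0.8196 = 2.1482.
x̄₁ − x̄₂ = 57.6 − 52.7 = 4.9000.
CI: 4.9000 ± 2.1482 = (2.75, 7.05).

(2.75, 7.05)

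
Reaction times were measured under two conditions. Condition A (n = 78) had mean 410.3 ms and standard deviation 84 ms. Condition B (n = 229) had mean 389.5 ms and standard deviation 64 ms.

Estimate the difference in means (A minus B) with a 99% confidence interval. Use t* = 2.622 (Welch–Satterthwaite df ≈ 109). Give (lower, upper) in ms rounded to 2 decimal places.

(-6.49, 48.09)

SE₁ = s₁/√n₁ = 84/√78 = 9.5111; SE₂ = 64/√229 = 4.2292.
Independent samples, unequal variances: SE_diff = √(SE₁² + SE₂²) = √(90.46102321 + 17.88613264) = 10.4090.
t* = 2.622, so margin of error = 2.622 × 10.4090 = 27.2924.
Difference in means = 410.3 − 389.5 = 20.8000.
20.8000 ± 27.2924 → (-6.49, 48.09).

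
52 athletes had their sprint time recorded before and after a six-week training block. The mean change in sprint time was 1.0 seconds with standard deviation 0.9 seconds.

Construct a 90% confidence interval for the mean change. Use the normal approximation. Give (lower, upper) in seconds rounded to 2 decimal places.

(0.79, 1.21)

Paired design: SE = s_d/√n = 0.9/√52 = 0.1248.
z* = 1.645; margin of error = 1.645 × 0.1248 = 0.2053.
1.0 ± 0.2053 → (0.79, 1.21).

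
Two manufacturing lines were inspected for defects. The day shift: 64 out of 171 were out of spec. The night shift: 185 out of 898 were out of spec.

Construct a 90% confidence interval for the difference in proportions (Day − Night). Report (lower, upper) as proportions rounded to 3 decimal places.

First, p̂₁ = 64/171 = 0.3743; p̂₂ = 185/898 = 0.2060.
The two standard errors are √(0.3743×0.6257/171) = 0.03701 and √(0.2060×0.7940/898) = 0.01350.
Because the samples are independent, SE_diff = √(0.03701² + 0.01350²) = 0.03940.
Using z* = 1.645 for 90%, ME = 1.645 × 0.03940 = 0.06481.
p̂₁ − p̂₂ = 0.1683; interval 0.1683 ± 0.06481 gives (0.103, 0.233).

(0.103, 0.233)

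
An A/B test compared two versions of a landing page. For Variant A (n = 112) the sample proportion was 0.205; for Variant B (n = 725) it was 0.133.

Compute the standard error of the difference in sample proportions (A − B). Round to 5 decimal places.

The two standard errors are √(0.2050×0.7950/112) = 0.03815 and √(0.1330×0.8670/725) = 0.01261.
Because the samples are independent, SE_diff = √(0.03815² + 0.01261²) = 0.04018.

0.04018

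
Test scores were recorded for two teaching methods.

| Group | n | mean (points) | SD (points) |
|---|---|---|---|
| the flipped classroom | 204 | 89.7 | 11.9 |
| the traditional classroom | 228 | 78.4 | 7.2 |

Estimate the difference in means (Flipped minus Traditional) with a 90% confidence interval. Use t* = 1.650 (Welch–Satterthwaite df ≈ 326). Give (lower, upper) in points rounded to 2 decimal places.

(9.72, 12.88)

SE₁ = s₁/√n₁ = 11.9/√204 = 0.8332; SE₂ = 7.2/√228 = 0.4768.
Independent samples, unequal variances: SE_diff = √(SE₁² + SE₂²) = √(0.69422224 + 0.22733824) = 0.9600.
t* = 1.650, so margin of error = 1.650 × 0.9600 = 1.5840.
Difference in means = 89.7 − 78.4 = 11.3000.
11.3000 ± 1.5840 → (9.72, 12.88).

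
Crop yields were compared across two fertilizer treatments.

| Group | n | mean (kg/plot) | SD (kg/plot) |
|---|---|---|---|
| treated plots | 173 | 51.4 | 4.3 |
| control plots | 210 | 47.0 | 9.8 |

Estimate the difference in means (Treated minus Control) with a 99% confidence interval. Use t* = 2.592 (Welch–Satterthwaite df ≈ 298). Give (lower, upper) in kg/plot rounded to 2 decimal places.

(2.45, 6.35)

Per-group SEs: s₁/√n₁ = 4.3/√173 = 0.3269, s₂/√n₂ = 9.8/√210 = 0.6763.
Unpooled SE of the difference: √(0.10686361 + 0.45738169) = 0.7512.
Margin of error = t* · SE = 2.592 × 0.7512 = 1.9471.
x̄₁ − x̄₂ = 51.4 − 47.0 = 4.4000.
CI: 4.4000 ± 1.9471 = (2.45, 6.35).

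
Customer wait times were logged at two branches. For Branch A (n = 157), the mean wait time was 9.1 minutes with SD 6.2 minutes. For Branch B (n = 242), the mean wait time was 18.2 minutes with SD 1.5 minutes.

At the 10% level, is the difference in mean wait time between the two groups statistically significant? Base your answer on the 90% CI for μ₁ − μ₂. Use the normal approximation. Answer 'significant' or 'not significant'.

SE₁ = s₁/√n₁ = 6.2/√157 = 0.4948; SE₂ = 1.5/√242 = 0.0964.
Independent samples, unequal variances: SE_diff = √(SE₁² + SE₂²) = √(0.24482704 + 0.00929296) = 0.5041.
z* = 1.645, so margin of error = 1.645 × 0.5041 = 0.8292.
Difference in means = 9.1 − 18.2 = -9.1000.
-9.1000 ± 0.8292 → (-9.9292, -8.2708).
The interval (-9.9292, -8.2708) does not contain 0, so the difference is significant.

significant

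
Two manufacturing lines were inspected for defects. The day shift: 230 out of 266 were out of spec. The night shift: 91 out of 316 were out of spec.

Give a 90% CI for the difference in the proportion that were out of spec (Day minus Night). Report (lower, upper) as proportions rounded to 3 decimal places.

Sample proportions: 230/266 = 0.8647, 91/316 = 0.2880.
Each SE is √(p̂(1−p̂)/n): √(0.8647·0.1353/266) = 0.02097 and √(0.2880·0.7120/316) = 0.02547.
SE(p̂₁ − p̂₂) = √(SE₁² + SE₂²) = √(0.0004397409 + 0.0006487209) = 0.03299, since the two samples are independent.
At 90% confidence z* = 1.645; margin = 1.645 × 0.03299 = 0.05427.
The difference is 0.8647 − 0.2880 = 0.5767, so the interval is 0.5767 ± 0.05427 = (0.522, 0.631).

(0.522, 0.631)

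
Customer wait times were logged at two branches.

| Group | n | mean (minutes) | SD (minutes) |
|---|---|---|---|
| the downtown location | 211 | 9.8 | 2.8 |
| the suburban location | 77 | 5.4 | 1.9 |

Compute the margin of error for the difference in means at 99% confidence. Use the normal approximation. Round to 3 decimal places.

0.747

Standard errors of each mean: 2.8/√211 = 0.1928 and 1.9/√77 = 0.2165.
SE(x̄₁ − x̄₂) = √(0.1928² + 0.2165²) = 0.2899 for independent samples with unequal variances.
With z* = 2.576, the margin is 2.576 × 0.2899 = 0.7468.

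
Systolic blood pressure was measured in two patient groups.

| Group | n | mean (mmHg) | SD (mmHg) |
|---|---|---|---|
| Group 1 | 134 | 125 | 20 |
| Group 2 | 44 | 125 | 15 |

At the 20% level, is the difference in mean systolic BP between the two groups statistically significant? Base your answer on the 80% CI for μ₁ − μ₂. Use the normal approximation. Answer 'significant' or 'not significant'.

Standard errors of each mean: 20/√134 = 1.7277 and 15/√44 = 2.2613.
SE(x̄₁ − x̄₂) = √(1.7277² + 2.2613²) = 2.8458 for independent samples with unequal variances.
With z* = 1.282, the margin is 1.282 × 2.8458 = 3.6483.
x̄₁ − x̄₂ = 125 − 125 = 0.0000; the interval is 0.0000 ± 3.6483 = (-3.6483, 3.6483).
The interval (-3.6483, 3.6483) contains 0, so the difference is not significant.

not significant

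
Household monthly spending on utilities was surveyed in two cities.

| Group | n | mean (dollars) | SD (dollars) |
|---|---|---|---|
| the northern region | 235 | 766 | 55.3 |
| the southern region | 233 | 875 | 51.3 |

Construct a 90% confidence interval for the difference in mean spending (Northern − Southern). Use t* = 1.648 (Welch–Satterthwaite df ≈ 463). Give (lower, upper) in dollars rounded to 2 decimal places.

(-117.13, -100.87)

SE₁ = s₁/√n₁ = 55.3/√235 = 3.6074; SE₂ = 51.3/√233 = 3.3608.
Independent samples, unequal variances: SE_diff = √(SE₁² + SE₂²) = √(13.01333476 + 11.29497664) = 4.9303.
t* = 1.648, so margin of error = 1.648 × 4.9303 = 8.1251.
Difference in means = 766 − 875 = -109.0000.
-109.0000 ± 8.1251 → (-117.13, -100.87).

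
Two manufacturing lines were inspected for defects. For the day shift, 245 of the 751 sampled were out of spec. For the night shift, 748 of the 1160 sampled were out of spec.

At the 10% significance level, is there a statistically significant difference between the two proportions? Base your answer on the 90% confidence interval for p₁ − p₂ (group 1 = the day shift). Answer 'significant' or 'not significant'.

First, p̂₁ = 245/751 = 0.3262; p̂₂ = 748/1160 = 0.6448.
The two standard errors are √(0.3262×0.6738/751) = 0.01711 and √(0.6448×0.3552/1160) = 0.01405.
Because the samples are independent, SE_diff = √(0.01711² + 0.01405²) = 0.02214.
Using z* = 1.645 for 90%, ME = 1.645 × 0.02214 = 0.03642.
p̂₁ − p̂₂ = -0.3186; interval -0.3186 ± 0.03642 gives (-0.35502, -0.28218).
The interval (-0.35502, -0.28218) does not contain 0, so the difference is significant.

significant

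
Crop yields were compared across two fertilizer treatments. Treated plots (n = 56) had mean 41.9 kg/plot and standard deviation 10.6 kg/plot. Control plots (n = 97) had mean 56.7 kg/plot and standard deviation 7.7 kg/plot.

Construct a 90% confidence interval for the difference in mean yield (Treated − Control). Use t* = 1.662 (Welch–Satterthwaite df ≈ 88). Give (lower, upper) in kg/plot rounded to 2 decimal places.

(-17.49, -12.11)

Standard errors of each mean: 10.6/√56 = 1.4165 and 7.7/√97 = 0.7818.
SE(x̄₁ − x̄₂) = √(1.4165² + 0.7818²) = 1.6179 for independent samples with unequal variances.
With t* = 1.662, the margin is 1.662 × 1.6179 = 2.6889.
x̄₁ − x̄₂ = 41.9 − 56.7 = -14.8000; the interval is -14.8000 ± 2.6889 = (-17.49, -12.11).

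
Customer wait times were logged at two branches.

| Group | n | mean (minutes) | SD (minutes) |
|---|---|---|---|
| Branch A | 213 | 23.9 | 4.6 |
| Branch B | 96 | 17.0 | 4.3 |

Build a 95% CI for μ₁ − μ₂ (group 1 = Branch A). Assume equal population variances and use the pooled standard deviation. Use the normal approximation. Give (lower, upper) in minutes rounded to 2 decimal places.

Pooled variance s_p² = [212·4.6² + 95·4.3²] / (213+96−2) = 20.3338, so s_p = 4.5093.
SE_diff = s_p·√(1/n₁ + 1/n₂) = 4.5093·√(1/213 + 1/96) = 0.5543.
z* = 1.960; margin = 1.960 × 0.5543 = 1.0864.
Difference = 23.9 − 17.0 = 6.9000.
6.9000 ± 1.0864 → (5.81, 7.99).

(5.81, 7.99)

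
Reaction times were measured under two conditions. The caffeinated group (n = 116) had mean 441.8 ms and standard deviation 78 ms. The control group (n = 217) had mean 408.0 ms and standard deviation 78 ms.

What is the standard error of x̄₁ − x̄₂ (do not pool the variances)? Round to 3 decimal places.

8.971

Per-group SEs: s₁/√n₁ = 78/√116 = 7.2421, s₂/√n₂ = 78/√217 = 5.2950.
Unpooled SE of the difference: √(52.44801241 + 28.037025) = 8.9713.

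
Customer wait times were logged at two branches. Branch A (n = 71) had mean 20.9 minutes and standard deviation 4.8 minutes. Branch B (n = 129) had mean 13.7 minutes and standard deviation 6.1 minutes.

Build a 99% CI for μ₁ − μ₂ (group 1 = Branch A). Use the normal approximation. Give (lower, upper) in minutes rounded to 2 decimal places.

(5.18, 9.22)

Per-group SEs: s₁/√n₁ = 4.8/√71 = 0.5697, s₂/√n₂ = 6.1/√129 = 0.5371.
Unpooled SE of the difference: √(0.32455809 + 0.28847641) = 0.7830.
Margin of error = z* · SE = 2.576 × 0.7830 = 2.0170.
x̄₁ − x̄₂ = 20.9 − 13.7 = 7.2000.
CI: 7.2000 ± 2.0170 = (5.18, 9.22).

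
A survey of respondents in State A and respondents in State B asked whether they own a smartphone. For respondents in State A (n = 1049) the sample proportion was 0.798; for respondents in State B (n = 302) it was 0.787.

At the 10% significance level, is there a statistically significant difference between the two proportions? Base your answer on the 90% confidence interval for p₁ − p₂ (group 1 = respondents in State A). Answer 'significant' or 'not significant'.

not significant

Each SE is √(p̂(1−p̂)/n): √(0.7980·0.2020/1049) = 0.01240 and √(0.7870·0.2130/302) = 0.02356.
SE(p̂₁ − p̂₂) = √(SE₁² + SE₂²) = √(0.00015376 + 0.0005550736) = 0.02662, since the two samples are independent.
At 90% confidence z* = 1.645; margin = 1.645 × 0.02662 = 0.04379.
The difference is 0.7980 − 0.7870 = 0.0110, so the interval is 0.0110 ± 0.04379 = (-0.03279, 0.05479).
The interval (-0.03279, 0.05479) contains 0, so the difference is not significant.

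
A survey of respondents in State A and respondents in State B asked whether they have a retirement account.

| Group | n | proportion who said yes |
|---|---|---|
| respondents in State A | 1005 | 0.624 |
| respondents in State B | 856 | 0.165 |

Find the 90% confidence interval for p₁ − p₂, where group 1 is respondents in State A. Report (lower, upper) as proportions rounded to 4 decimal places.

(0.4263, 0.4917)

Each SE is √(p̂(1−p̂)/n): √(0.6240·0.3760/1005) = 0.01528 and √(0.1650·0.8350/856) = 0.01269.
SE(p̂₁ − p̂₂) = √(SE₁² + SE₂²) = √(0.0002334784 + 0.0001610361) = 0.01986, since the two samples are independent.
At 90% confidence z* = 1.645; margin = 1.645 × 0.01986 = 0.03267.
The difference is 0.6240 − 0.1650 = 0.4590, so the interval is 0.4590 ± 0.03267 = (0.4263, 0.4917).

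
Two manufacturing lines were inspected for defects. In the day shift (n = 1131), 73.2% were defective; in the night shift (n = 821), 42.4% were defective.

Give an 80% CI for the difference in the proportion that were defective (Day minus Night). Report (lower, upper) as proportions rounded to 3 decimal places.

(0.280, 0.336)

The two standard errors are √(0.7320×0.2680/1131) = 0.01317 and √(0.4240×0.5760/821) = 0.01725.
Because the samples are independent, SE_diff = √(0.01317² + 0.01725²) = 0.02170.
Using z* = 1.282 for 80%, ME = 1.282 × 0.02170 = 0.02782.
p̂₁ − p̂₂ = 0.3080; interval 0.3080 ± 0.02782 gives (0.280, 0.336).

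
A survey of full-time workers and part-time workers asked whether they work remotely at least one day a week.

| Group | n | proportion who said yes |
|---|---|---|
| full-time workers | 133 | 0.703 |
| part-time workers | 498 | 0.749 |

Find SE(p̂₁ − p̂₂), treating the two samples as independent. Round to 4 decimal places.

0.0441

SE₁ = √(p̂₁(1−p̂₁)/n₁) = √(0.7030·0.2970/133) = 0.03962; SE₂ = √(0.7490·0.2510/498) = 0.01943.
Independent samples: SE of the difference = √(SE₁² + SE₂²) = √(0.0015697444 + 0.0003775249) = 0.04413.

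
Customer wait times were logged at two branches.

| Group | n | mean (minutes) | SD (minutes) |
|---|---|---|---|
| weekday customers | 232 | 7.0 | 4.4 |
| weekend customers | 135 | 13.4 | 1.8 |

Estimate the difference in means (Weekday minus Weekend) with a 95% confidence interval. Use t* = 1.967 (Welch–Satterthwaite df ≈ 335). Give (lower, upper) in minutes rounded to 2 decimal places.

(-7.04, -5.76)

Standard errors of each mean: 4.4/√232 = 0.2889 and 1.8/√135 = 0.1549.
SE(x̄₁ − x̄₂) = √(0.2889² + 0.1549²) = 0.3278 for independent samples with unequal variances.
With t* = 1.967, the margin is 1.967 × 0.3278 = 0.6448.
x̄₁ − x̄₂ = 7.0 − 13.4 = -6.4000; the interval is -6.4000 ± 0.6448 = (-7.04, -5.76).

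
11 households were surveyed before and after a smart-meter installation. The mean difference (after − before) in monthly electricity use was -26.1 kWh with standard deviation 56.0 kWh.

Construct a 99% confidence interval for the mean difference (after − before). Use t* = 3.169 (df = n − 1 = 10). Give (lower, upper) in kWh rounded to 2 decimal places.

(-79.61, 27.41)

Paired design: SE = s_d/√n = 56.0/√11 = 16.8846.
t* = 3.169; margin of error = 3.169 × 16.8846 = 53.5073.
-26.1 ± 53.5073 → (-79.61, 27.41).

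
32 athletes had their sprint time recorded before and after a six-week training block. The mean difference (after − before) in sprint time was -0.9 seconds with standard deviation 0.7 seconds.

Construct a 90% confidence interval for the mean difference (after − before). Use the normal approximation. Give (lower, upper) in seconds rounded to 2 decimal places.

This is a matched-pairs design, so SE = s_d/√n = 0.7/√32 = 0.1237.
Margin = 1.645 × 0.1237 = 0.2035; the interval is -0.9 ± 0.2035 = (-1.10, -0.70).

(-1.10, -0.70)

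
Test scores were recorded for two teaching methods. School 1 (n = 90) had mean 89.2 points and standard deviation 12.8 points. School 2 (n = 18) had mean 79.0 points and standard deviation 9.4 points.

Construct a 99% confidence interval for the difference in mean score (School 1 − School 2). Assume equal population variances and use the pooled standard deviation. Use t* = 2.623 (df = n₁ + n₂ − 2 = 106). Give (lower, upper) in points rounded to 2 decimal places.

Pooled variance s_p² = [89·12.8² + 17·9.4²] / (90+18−2) = 151.7347, so s_p = 12.3181.
SE_diff = s_p·√(1/n₁ + 1/n₂) = 12.3181·√(1/90 + 1/18) = 3.1805.
t* = 2.623; margin = 2.623 × 3.1805 = 8.3425.
Difference = 89.2 − 79.0 = 10.2000.
10.2000 ± 8.3425 → (1.86, 18.54).

(1.86, 18.54)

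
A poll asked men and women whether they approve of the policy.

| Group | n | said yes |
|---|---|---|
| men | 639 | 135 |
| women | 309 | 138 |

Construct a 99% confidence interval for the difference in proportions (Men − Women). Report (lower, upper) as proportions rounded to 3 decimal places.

(-0.319, -0.151)

First, p̂₁ = 135/639 = 0.2113; p̂₂ = 138/309 = 0.4466.
The two standard errors are √(0.2113×0.7887/639) = 0.01615 and √(0.4466×0.5534/309) = 0.02828.
Because the samples are independent, SE_diff = √(0.01615² + 0.02828²) = 0.03257.
Using z* = 2.576 for 99%, ME = 2.576 × 0.03257 = 0.08390.
p̂₁ − p̂₂ = -0.2353; interval -0.2353 ± 0.08390 gives (-0.319, -0.151).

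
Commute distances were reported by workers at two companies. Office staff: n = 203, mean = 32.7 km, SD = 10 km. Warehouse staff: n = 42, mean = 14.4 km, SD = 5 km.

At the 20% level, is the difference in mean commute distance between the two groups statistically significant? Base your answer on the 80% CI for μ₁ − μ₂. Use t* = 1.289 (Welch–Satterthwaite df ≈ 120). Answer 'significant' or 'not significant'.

Standard errors of each mean: 10/√203 = 0.7019 and 5/√42 = 0.7715.
SE(x̄₁ − x̄₂) = √(0.7019² + 0.7715²) = 1.0430 for independent samples with unequal variances.
With t* = 1.289, the margin is 1.289 × 1.0430 = 1.3444.
x̄₁ − x̄₂ = 32.7 − 14.4 = 18.3000; the interval is 18.3000 ± 1.3444 = (16.9556, 19.6444).
The interval (16.9556, 19.6444) does not contain 0, so the difference is significant.

significant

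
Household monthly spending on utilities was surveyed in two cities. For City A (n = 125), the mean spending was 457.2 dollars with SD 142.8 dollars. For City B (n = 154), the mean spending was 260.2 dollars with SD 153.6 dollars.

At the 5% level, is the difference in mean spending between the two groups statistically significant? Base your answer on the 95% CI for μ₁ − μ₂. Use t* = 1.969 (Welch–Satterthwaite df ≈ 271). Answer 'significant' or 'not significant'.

significant

Standard errors of each mean: 142.8/√125 = 12.7724 and 153.6/√154 = 12.3774.
SE(x̄₁ − x̄₂) = √(12.7724² + 12.3774²) = 17.7858 for independent samples with unequal variances.
With t* = 1.969, the margin is 1.969 × 17.7858 = 35.0202.
x̄₁ − x̄₂ = 457.2 − 260.2 = 197.0000; the interval is 197.0000 ± 35.0202 = (161.9798, 232.0202).
The interval (161.9798, 232.0202) does not contain 0, so the difference is significant.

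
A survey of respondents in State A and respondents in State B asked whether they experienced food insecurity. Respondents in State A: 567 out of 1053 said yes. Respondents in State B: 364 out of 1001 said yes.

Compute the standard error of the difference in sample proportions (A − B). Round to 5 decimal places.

0.02161

Sample proportions: 567/1053 = 0.5385, 364/1001 = 0.3636.
Each SE is √(p̂(1−p̂)/n): √(0.5385·0.4615/1053) = 0.01536 and √(0.3636·0.6364/1001) = 0.01520.
SE(p̂₁ − p̂₂) = √(SE₁² + SE₂²) = √(0.0002359296 + 0.00023104) = 0.02161, since the two samples are independent.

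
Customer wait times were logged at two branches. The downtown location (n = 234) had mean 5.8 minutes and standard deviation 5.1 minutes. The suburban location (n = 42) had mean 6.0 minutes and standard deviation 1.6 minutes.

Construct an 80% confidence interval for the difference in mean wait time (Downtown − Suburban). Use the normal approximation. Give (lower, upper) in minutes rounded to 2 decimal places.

(-0.73, 0.33)

SE₁ = s₁/√n₁ = 5.1/√234 = 0.3334; SE₂ = 1.6/√42 = 0.2469.
Independent samples, unequal variances: SE_diff = √(SE₁² + SE₂²) = √(0.11115556 + 0.06095961) = 0.4149.
z* = 1.282, so margin of error = 1.282 × 0.4149 = 0.5319.
Difference in means = 5.8 − 6.0 = -0.2000.
-0.2000 ± 0.5319 → (-0.73, 0.33).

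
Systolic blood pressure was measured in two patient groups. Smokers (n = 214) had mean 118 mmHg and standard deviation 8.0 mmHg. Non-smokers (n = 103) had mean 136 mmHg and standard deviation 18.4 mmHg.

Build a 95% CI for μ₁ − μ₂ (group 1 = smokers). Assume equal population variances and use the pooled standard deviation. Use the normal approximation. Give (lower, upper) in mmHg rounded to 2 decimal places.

(-20.91, -15.09)

Pooled variance s_p² = [213·8.0² + 102·18.4²] / (214+103−2) = 152.9051, so s_p = 12.3655.
SE_diff = s_p·√(1/n₁ + 1/n₂) = 12.3655·√(1/214 + 1/103) = 1.4829.
z* = 1.960; margin = 1.960 × 1.4829 = 2.9065.
Difference = 118 − 136 = -18.0000.
-18.0000 ± 2.9065 → (-20.91, -15.09).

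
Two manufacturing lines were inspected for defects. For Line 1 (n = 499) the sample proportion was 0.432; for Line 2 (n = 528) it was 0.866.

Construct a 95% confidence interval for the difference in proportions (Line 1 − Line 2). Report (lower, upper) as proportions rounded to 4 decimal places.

Each SE is √(p̂(1−p̂)/n): √(0.4320·0.5680/499) = 0.02218 and √(0.8660·0.1340/528) = 0.01482.
SE(p̂₁ − p̂₂) = √(SE₁² + SE₂²) = √(0.0004919524 + 0.0002196324) = 0.02668, since the two samples are independent.
At 95% confidence z* = 1.960; margin = 1.960 × 0.02668 = 0.05229.
The difference is 0.4320 − 0.8660 = -0.4340, so the interval is -0.4340 ± 0.05229 = (-0.4863, -0.3817).

(-0.4863, -0.3817)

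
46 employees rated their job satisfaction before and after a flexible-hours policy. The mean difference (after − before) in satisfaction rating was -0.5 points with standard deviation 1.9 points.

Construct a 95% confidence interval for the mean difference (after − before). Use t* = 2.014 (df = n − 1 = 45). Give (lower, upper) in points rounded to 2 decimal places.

Paired design: SE = s_d/√n = 1.9/√46 = 0.2801.
t* = 2.014; margin of error = 2.014 × 0.2801 = 0.5641.
-0.5 ± 0.5641 → (-1.06, 0.06).

(-1.06, 0.06)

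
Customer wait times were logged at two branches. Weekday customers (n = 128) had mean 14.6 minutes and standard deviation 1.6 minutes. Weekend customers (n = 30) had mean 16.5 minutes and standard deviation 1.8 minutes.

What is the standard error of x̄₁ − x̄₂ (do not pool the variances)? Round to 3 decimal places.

Standard errors of each mean: 1.6/√128 = 0.1414 and 1.8/√30 = 0.3286.
SE(x̄₁ − x̄₂) = √(0.1414² + 0.3286²) = 0.3577 for independent samples with unequal variances.

0.358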